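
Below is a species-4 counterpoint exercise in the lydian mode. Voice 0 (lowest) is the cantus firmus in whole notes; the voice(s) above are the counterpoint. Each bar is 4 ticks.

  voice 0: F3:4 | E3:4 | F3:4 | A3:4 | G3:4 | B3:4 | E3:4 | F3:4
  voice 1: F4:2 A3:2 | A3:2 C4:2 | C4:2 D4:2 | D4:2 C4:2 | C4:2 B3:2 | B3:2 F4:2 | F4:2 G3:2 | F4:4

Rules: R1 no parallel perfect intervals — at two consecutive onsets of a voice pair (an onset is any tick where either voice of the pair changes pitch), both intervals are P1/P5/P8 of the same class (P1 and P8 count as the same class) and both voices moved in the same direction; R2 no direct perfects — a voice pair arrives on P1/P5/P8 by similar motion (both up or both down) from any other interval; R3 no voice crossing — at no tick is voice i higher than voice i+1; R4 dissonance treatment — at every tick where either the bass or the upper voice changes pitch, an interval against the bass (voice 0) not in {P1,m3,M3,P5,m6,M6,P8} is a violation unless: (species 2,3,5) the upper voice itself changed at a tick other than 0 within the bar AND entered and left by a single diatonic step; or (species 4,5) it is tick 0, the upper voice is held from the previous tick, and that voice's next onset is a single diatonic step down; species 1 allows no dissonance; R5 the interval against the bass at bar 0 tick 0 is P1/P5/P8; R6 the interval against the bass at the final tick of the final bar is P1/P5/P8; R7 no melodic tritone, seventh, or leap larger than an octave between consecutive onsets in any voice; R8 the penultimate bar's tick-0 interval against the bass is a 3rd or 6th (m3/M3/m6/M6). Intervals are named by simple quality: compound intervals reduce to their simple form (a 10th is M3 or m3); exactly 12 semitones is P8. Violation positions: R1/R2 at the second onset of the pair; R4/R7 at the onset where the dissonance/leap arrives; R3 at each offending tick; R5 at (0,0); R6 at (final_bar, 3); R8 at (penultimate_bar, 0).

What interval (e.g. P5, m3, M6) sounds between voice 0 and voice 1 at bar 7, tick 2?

P8

voice 0=F3 voice 1=F4 -> P8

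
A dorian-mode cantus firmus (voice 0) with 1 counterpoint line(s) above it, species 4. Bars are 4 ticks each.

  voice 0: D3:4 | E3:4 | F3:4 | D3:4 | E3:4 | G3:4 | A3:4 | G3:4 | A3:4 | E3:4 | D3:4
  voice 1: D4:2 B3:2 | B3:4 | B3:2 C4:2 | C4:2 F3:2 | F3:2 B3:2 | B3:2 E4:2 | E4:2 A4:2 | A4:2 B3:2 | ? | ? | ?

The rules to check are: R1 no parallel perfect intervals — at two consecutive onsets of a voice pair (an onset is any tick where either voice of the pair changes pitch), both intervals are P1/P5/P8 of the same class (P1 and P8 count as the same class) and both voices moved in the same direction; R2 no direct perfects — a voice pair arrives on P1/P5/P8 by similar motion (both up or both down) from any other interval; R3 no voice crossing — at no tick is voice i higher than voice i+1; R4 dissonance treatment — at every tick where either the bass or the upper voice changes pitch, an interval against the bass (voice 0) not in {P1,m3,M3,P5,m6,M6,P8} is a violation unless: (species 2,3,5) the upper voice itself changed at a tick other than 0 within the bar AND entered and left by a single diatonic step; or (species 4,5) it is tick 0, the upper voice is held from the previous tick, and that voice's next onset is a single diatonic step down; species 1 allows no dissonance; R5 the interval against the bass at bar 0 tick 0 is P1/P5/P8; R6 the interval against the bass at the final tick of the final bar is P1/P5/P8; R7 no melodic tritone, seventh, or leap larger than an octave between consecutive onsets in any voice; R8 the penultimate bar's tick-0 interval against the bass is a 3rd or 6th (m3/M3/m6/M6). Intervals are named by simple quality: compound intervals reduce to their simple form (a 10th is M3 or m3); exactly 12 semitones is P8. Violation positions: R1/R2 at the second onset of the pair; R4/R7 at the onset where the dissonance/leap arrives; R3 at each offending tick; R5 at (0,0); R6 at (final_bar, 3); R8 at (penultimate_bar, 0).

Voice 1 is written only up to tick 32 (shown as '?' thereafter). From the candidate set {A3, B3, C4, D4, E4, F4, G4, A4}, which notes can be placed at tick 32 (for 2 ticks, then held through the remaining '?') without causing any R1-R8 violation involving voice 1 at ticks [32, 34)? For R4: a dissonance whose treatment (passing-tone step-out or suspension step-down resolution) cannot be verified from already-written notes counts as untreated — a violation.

{A3, C4}

A3: legal
B3: violates R4
C4: legal
D4: violates R4
E4: violates R2
F4: violates R7
G4: violates R4
A4: violates R2,R7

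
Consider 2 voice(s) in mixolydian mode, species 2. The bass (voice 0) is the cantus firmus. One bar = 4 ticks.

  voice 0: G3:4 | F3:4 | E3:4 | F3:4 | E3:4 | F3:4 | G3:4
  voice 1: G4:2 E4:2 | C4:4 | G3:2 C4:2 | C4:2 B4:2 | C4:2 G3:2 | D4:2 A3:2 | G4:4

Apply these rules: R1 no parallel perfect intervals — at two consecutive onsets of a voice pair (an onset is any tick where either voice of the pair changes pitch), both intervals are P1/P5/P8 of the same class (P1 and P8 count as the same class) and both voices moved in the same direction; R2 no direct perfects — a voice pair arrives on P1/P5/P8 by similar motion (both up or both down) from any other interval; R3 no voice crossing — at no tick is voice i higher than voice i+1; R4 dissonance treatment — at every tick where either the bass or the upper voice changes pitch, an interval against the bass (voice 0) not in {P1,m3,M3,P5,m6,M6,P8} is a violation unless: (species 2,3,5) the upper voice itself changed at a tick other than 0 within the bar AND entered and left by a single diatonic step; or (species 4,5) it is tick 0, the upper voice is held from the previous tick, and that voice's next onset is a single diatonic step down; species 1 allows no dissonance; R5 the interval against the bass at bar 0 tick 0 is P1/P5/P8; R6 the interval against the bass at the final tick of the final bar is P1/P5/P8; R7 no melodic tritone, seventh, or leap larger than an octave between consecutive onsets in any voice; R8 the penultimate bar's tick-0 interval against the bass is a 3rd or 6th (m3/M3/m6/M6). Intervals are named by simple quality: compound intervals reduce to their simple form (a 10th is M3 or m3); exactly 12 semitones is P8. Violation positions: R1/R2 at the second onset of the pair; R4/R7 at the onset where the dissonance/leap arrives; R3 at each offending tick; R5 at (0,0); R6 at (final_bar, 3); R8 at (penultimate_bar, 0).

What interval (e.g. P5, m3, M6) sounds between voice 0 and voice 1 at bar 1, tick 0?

voice 0=F3 voice 1=C4 -> P5

P5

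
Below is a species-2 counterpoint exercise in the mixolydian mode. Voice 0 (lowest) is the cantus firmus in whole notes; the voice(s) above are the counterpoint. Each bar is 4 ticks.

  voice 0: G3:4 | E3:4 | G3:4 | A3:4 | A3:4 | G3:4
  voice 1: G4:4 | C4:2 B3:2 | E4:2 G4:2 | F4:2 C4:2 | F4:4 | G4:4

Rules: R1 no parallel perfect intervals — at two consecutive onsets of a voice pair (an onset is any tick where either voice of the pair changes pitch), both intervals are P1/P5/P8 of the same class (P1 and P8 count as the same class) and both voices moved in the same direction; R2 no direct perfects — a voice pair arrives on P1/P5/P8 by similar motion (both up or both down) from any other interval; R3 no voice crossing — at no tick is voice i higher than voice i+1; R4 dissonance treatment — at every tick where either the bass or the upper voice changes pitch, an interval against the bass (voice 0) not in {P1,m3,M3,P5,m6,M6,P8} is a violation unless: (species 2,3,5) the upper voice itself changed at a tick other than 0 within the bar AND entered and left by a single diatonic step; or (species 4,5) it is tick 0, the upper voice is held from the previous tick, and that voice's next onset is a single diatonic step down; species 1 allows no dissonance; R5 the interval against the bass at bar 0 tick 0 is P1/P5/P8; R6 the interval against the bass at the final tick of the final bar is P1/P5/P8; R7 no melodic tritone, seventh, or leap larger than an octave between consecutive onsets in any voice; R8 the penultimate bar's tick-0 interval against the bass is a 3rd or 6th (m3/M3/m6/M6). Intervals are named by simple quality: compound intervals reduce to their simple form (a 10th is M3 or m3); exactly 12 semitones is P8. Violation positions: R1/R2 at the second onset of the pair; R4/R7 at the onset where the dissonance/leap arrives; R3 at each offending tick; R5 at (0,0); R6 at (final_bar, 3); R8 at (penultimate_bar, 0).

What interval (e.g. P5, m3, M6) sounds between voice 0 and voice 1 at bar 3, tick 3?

m3

voice 0=A3 voice 1=C4 -> m3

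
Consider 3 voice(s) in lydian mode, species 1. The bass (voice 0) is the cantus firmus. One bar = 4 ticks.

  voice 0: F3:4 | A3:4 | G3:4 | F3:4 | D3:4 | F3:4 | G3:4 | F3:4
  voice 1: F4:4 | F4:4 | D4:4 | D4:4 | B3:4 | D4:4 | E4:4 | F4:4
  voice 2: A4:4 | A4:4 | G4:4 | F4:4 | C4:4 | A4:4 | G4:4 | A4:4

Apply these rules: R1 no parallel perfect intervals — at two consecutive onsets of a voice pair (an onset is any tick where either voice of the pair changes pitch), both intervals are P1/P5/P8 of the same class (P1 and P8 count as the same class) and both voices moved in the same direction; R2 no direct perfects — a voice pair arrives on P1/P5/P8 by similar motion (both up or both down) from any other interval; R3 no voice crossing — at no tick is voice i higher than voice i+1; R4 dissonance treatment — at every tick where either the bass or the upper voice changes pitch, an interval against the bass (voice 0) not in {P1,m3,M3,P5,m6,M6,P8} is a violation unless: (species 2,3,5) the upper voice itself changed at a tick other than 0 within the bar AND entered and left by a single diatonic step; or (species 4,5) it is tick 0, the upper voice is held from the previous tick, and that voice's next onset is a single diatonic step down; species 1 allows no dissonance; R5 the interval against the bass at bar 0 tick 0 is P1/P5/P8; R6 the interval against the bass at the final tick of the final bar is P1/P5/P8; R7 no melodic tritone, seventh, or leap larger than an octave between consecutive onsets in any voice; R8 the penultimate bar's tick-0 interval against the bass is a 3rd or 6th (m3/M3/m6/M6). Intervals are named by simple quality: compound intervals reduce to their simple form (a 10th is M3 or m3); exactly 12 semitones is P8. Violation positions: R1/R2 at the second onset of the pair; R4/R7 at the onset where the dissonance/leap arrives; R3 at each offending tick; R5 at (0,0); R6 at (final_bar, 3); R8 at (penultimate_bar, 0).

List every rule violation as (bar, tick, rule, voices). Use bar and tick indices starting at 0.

bar 0: v0=F3 v1=F4 v2=A4 downbeat M3
bar 1: v0=A3 v1=F4 v2=A4 downbeat P8
bar 2: v0=G3 v1=D4 v2=G4 downbeat P8
bar 3: v0=F3 v1=D4 v2=F4 downbeat P8
bar 4: v0=D3 v1=B3 v2=C4 downbeat m7
bar 5: v0=F3 v1=D4 v2=A4 downbeat M3
bar 6: v0=G3 v1=E4 v2=G4 downbeat P8
bar 7: v0=F3 v1=F4 v2=A4 downbeat M3
  -> R5 @ bar 0 tick 0 v(0, 2): opens on M3
  -> R1 @ bar 2 tick 0 v(0, 2): A3/A4 P8 -> G3/G4 P8 similar
  -> R2 @ bar 2 tick 0 v(0, 1): A3/F4 m6 -> G3/D4 P5 similar
  -> R1 @ bar 3 tick 0 v(0, 2): G3/G4 P8 -> F3/F4 P8 similar
  -> R4 @ bar 4 tick 0 v(0, 2): D3/C4 m7 untreated
  -> R2 @ bar 5 tick 0 v(1, 2): B3/C4 m2 -> D4/A4 P5 similar
  -> R8 @ bar 6 tick 0 v(0, 2): penult P8 not 3rd/6th
  -> R6 @ bar 7 tick 3 v(0, 2): closes on M3

(0, 0, R5, (0, 2))
(2, 0, R1, (0, 2))
(2, 0, R2, (0, 1))
(3, 0, R1, (0, 2))
(4, 0, R4, (0, 2))
(5, 0, R2, (1, 2))
(6, 0, R8, (0, 2))
(7, 3, R6, (0, 2))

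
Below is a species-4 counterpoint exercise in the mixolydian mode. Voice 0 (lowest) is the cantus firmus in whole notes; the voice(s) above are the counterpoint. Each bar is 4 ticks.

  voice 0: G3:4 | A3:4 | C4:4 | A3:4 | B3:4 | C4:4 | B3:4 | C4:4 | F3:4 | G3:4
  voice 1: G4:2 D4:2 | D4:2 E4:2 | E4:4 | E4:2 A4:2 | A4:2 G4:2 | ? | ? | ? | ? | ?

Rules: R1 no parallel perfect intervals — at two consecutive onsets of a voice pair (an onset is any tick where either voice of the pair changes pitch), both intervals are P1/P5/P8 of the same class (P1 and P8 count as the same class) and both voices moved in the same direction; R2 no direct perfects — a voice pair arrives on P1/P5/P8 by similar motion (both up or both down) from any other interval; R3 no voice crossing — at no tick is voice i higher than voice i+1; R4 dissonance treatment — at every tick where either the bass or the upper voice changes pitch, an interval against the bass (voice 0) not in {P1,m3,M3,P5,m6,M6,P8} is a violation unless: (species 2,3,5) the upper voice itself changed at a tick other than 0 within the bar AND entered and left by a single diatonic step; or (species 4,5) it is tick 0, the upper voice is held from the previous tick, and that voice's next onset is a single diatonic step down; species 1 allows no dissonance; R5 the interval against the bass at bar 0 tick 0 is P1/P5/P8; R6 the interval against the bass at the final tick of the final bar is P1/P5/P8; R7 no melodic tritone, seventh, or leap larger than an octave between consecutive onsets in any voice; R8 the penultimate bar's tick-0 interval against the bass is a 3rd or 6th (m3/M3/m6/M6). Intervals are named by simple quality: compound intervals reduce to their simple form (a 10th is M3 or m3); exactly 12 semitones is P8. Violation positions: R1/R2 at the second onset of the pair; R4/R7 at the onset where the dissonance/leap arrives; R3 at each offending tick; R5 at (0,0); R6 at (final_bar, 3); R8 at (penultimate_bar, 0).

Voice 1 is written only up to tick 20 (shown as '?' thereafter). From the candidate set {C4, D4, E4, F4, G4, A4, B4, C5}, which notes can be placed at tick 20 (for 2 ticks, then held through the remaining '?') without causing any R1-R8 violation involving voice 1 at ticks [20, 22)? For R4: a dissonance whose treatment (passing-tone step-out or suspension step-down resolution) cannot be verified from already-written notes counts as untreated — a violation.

{A4, C4, E4, G4}

C4: legal
D4: violates R4
E4: legal
F4: violates R4
G4: legal
A4: legal
B4: violates R4
C5: violates R2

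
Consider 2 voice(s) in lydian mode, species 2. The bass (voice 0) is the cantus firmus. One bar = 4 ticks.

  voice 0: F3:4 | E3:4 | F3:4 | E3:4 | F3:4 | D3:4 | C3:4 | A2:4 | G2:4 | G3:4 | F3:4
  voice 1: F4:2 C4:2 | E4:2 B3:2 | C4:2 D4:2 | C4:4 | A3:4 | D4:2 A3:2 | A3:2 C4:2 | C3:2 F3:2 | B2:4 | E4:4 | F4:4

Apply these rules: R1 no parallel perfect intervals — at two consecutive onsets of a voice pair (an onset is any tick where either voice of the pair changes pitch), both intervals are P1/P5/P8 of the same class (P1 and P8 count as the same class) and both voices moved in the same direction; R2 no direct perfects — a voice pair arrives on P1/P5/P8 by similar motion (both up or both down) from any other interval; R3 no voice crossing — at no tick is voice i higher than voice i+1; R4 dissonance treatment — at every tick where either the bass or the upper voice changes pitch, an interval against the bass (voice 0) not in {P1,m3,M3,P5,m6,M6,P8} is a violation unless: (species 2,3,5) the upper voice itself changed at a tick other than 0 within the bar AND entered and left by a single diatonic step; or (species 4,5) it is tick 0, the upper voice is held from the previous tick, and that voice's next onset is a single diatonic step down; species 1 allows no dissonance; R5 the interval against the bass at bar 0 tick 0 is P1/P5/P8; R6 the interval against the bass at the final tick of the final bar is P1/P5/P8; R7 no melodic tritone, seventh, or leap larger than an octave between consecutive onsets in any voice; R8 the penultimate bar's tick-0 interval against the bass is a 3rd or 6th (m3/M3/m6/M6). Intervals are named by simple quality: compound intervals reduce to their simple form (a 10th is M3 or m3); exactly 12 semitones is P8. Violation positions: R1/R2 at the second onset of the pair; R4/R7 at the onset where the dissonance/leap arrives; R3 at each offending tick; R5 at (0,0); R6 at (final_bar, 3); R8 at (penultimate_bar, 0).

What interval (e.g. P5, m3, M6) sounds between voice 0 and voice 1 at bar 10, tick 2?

P8

voice 0=F3 voice 1=F4 -> P8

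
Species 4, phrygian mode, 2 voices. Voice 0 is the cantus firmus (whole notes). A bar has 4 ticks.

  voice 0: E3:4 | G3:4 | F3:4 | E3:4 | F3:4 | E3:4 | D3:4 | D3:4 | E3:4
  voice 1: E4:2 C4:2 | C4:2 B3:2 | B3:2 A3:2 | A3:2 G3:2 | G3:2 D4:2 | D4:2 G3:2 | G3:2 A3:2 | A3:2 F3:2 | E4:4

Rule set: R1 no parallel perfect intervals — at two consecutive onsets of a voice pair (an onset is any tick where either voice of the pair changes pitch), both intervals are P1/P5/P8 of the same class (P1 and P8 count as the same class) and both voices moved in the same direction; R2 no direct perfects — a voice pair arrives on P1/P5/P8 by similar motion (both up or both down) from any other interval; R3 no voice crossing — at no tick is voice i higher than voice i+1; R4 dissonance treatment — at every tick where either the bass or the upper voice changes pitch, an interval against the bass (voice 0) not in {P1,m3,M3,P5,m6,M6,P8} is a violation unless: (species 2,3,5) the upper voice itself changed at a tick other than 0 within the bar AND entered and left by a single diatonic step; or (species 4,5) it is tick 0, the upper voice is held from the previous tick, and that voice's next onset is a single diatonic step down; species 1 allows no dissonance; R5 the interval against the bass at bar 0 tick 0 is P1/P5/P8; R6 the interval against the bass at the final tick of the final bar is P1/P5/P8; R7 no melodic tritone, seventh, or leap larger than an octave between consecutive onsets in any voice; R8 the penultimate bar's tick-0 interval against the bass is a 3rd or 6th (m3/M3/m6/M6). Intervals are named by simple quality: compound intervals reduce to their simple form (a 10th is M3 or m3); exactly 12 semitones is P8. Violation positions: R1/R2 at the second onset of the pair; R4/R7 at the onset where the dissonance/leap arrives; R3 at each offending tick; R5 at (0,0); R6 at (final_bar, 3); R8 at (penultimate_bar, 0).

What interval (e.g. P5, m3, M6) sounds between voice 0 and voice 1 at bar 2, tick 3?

voice 0=F3 voice 1=A3 -> M3

M3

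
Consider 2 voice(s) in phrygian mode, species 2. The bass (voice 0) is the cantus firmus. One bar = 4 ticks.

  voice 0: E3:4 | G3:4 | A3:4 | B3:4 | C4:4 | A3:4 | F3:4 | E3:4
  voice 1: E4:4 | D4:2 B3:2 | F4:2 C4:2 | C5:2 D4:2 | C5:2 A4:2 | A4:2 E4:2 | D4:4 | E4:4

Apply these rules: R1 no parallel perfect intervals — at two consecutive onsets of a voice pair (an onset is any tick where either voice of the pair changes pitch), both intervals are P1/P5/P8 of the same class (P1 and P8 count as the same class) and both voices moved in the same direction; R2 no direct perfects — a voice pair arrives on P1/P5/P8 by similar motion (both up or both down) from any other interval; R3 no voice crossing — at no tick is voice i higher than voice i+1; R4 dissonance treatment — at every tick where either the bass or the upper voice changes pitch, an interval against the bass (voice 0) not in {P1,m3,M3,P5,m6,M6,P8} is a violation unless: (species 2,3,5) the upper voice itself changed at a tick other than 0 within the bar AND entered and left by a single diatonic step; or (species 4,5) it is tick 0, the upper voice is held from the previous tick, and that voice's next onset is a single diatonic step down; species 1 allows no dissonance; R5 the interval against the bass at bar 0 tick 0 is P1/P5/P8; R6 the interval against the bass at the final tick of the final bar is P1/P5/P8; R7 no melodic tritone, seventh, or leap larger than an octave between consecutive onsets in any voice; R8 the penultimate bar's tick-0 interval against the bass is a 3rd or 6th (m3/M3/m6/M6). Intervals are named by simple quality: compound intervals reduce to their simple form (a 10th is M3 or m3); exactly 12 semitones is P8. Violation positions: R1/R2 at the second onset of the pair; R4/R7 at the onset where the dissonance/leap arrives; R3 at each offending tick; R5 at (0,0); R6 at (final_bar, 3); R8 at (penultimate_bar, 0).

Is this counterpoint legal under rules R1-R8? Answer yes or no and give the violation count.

No (5 violations)

bar 0: v0=E3 v1=E4 (P8)
bar 1: v0=G3 v1=D4 (P5)
bar 2: v0=A3 v1=F4 (m6)
bar 3: v0=B3 v1=C5 (m2)
bar 4: v0=C4 v1=C5 (P8)
bar 5: v0=A3 v1=A4 (P8)
bar 6: v0=F3 v1=D4 (M6)
bar 7: v0=E3 v1=E4 (P8)
  R7 @ bar2.0: B3->F4 leap 6st
  R4 @ bar3.0: B3/C5 m2 untreated
  R7 @ bar3.2: C5->D4 leap 10st
  R2 @ bar4.0: B3/D4 m3 -> C4/C5 P8 similar
  R7 @ bar4.0: D4->C5 leap 10st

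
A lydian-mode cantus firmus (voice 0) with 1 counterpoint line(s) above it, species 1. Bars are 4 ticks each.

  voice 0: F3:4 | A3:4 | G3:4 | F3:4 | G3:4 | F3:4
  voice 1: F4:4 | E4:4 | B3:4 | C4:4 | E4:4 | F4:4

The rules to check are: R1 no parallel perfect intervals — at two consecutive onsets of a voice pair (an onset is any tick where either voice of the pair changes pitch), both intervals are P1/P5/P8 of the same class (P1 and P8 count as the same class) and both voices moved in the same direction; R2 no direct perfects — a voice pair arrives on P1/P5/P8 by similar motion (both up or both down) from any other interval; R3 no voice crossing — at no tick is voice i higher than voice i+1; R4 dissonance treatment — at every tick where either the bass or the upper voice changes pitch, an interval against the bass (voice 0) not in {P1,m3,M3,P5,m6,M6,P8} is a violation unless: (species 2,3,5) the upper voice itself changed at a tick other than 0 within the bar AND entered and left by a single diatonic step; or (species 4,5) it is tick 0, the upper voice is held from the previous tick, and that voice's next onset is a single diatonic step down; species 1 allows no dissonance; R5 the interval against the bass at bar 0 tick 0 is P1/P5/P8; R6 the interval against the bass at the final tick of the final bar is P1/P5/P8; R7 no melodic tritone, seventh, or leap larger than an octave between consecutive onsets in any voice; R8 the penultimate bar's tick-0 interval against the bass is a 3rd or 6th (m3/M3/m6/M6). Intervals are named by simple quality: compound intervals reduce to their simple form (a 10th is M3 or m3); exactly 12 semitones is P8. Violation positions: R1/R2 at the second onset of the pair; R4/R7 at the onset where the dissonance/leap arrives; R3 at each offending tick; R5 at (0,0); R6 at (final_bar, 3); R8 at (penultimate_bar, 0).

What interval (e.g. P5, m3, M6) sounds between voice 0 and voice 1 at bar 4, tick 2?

voice 0=G3 voice 1=E4 -> M6

M6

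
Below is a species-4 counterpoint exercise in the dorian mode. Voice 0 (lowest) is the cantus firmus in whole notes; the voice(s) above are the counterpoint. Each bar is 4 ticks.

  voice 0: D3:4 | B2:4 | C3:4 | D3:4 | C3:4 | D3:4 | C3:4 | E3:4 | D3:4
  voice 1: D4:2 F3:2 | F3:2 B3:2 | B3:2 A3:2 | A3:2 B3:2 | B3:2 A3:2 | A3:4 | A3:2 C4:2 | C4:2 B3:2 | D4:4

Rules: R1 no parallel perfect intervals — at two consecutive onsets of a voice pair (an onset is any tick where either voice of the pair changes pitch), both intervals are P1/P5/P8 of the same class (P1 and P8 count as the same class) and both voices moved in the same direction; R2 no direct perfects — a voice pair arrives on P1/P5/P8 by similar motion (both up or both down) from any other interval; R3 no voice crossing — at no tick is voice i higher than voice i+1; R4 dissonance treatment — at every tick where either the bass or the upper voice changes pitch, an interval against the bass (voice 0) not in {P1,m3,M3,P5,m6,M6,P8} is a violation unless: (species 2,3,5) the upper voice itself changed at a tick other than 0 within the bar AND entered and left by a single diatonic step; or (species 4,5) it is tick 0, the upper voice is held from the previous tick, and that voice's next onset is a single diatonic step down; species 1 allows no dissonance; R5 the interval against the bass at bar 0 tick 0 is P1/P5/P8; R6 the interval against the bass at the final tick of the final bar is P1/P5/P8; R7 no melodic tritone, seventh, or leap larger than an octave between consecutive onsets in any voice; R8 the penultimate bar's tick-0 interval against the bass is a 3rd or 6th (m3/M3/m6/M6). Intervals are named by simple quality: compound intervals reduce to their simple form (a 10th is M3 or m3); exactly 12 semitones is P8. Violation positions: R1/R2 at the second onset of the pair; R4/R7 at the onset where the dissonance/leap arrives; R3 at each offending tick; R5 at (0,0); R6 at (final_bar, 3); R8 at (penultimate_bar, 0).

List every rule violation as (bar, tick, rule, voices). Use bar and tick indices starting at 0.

(1, 0, R4, (0, 1))
(1, 2, R7, (1,))

bar 0: v0=D3 v1=D4 downbeat P8
bar 1: v0=B2 v1=F3 downbeat TT
bar 2: v0=C3 v1=B3 downbeat M7
bar 3: v0=D3 v1=A3 downbeat P5
bar 4: v0=C3 v1=B3 downbeat M7
bar 5: v0=D3 v1=A3 downbeat P5
bar 6: v0=C3 v1=A3 downbeat M6
bar 7: v0=E3 v1=C4 downbeat m6
bar 8: v0=D3 v1=D4 downbeat P8
  -> R4 @ bar 1 tick 0 v(0, 1): B2/F3 TT untreated
  -> R7 @ bar 1 tick 2 v(1,): F3->B3 leap 6st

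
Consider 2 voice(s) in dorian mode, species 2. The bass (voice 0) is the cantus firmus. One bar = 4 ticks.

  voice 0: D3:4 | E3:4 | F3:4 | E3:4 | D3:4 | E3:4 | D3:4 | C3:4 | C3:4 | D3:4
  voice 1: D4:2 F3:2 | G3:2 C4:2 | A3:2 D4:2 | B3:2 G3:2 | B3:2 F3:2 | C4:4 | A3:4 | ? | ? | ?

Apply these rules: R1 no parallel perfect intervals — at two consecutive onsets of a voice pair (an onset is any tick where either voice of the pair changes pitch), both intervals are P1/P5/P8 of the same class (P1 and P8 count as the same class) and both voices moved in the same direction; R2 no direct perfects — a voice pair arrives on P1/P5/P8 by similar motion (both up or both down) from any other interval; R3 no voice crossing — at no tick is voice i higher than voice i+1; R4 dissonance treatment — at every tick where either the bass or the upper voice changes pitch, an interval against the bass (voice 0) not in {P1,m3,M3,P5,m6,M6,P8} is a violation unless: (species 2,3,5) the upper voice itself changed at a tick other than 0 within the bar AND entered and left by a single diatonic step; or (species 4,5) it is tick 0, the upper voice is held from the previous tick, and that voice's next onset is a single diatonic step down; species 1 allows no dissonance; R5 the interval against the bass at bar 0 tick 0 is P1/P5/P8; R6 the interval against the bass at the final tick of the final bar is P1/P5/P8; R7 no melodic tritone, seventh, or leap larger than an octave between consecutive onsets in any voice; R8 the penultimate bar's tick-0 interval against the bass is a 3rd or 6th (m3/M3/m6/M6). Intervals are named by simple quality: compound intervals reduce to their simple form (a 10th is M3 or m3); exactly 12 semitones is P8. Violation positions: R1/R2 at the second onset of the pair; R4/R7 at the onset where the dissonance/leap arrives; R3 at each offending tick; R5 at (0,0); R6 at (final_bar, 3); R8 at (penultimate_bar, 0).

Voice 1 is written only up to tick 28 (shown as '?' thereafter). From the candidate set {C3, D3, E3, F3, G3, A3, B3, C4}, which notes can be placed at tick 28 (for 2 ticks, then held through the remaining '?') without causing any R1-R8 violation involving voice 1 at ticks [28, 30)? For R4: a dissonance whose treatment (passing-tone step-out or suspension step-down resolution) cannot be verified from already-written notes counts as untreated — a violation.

{A3, C4, E3}

C3: violates R2
D3: violates R4
E3: legal
F3: violates R4
G3: violates R1
A3: legal
B3: violates R4
C4: legal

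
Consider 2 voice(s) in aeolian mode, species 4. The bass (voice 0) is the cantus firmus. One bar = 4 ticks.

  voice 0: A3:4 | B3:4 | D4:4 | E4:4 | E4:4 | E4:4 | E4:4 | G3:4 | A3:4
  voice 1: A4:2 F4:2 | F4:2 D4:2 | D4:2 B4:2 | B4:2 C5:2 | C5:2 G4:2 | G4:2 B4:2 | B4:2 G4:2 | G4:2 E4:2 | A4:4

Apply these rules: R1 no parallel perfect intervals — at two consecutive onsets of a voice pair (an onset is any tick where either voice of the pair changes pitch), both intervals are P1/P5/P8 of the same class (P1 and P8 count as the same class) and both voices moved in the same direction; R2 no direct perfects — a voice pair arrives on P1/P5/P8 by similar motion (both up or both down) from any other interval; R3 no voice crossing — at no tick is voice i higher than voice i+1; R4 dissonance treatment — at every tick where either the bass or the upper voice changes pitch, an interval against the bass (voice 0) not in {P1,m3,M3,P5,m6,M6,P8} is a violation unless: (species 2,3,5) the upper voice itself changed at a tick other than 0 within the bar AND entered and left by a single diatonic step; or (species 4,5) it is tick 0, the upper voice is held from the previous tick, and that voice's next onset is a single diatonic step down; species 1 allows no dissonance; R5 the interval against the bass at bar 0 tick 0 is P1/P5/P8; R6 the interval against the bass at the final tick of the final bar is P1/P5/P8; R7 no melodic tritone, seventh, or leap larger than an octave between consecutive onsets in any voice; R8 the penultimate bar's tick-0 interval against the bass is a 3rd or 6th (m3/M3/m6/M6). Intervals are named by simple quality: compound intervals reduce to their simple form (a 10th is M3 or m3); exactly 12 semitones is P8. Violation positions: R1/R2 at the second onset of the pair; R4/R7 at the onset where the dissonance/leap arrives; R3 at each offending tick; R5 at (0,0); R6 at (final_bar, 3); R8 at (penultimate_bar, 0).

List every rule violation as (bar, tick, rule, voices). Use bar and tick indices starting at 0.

(1, 0, R4, (0, 1))
(7, 0, R8, (0, 1))
(8, 0, R2, (0, 1))

bar 0: v0=A3 v1=A4 downbeat P8
bar 1: v0=B3 v1=F4 downbeat TT
bar 2: v0=D4 v1=D4 downbeat P1
bar 3: v0=E4 v1=B4 downbeat P5
bar 4: v0=E4 v1=C5 downbeat m6
bar 5: v0=E4 v1=G4 downbeat m3
bar 6: v0=E4 v1=B4 downbeat P5
bar 7: v0=G3 v1=G4 downbeat P8
bar 8: v0=A3 v1=A4 downbeat P8
  -> R4 @ bar 1 tick 0 v(0, 1): B3/F4 TT untreated
  -> R8 @ bar 7 tick 0 v(0, 1): penult P8 not 3rd/6th
  -> R2 @ bar 8 tick 0 v(0, 1): G3/E4 M6 -> A3/A4 P8 similar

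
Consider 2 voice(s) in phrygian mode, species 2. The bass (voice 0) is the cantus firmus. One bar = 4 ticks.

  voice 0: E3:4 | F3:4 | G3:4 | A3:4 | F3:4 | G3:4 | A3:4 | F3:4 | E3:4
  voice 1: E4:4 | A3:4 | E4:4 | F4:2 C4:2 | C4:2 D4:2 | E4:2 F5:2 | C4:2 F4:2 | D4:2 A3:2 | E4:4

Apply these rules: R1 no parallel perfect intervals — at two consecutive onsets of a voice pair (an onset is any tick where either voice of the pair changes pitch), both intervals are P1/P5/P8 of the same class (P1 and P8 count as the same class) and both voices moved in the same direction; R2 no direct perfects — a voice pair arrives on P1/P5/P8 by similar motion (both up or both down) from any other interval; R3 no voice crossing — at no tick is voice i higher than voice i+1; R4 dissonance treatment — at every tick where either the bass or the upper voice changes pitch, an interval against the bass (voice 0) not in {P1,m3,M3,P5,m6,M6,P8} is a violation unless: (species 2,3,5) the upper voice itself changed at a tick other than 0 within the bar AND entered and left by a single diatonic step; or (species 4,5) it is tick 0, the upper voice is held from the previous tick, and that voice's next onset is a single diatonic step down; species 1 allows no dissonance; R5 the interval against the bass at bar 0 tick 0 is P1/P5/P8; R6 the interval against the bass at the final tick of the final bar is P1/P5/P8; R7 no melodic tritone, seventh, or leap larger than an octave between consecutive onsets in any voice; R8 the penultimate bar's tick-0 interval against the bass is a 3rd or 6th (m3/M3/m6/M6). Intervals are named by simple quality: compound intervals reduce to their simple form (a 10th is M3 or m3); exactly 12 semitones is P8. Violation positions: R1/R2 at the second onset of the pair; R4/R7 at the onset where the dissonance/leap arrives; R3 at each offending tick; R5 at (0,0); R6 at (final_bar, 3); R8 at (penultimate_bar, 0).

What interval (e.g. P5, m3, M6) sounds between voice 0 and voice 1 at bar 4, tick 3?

voice 0=F3 voice 1=D4 -> M6

M6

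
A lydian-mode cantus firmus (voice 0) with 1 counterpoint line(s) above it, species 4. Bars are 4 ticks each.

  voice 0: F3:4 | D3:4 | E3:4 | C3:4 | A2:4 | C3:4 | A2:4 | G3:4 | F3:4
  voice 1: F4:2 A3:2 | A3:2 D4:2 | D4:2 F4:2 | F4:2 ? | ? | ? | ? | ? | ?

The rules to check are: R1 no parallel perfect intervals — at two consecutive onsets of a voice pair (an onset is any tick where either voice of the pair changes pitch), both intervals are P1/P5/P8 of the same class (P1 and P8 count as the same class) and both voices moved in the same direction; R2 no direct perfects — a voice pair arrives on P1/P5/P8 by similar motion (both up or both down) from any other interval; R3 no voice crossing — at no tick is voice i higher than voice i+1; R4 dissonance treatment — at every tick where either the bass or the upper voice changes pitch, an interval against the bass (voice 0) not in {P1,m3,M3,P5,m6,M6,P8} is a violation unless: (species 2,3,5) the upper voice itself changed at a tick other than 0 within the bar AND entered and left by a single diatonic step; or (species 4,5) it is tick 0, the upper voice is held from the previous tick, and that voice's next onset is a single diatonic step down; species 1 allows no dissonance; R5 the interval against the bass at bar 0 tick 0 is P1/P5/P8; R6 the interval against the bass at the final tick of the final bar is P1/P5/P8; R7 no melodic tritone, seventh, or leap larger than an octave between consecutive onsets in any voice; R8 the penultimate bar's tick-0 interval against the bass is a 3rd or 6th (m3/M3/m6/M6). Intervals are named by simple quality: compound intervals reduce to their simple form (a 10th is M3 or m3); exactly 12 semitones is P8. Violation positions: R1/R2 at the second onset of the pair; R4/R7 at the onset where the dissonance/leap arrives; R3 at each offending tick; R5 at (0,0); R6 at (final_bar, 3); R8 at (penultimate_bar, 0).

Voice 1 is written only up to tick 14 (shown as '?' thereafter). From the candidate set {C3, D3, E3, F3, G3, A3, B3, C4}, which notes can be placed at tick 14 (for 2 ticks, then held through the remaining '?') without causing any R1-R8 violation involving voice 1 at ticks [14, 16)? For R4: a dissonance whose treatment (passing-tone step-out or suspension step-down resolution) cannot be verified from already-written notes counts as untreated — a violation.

C3: violates R7
D3: violates R4,R7
E3: violates R7
F3: violates R4
G3: violates R7
A3: legal
B3: violates R4,R7
C4: legal

{A3, C4}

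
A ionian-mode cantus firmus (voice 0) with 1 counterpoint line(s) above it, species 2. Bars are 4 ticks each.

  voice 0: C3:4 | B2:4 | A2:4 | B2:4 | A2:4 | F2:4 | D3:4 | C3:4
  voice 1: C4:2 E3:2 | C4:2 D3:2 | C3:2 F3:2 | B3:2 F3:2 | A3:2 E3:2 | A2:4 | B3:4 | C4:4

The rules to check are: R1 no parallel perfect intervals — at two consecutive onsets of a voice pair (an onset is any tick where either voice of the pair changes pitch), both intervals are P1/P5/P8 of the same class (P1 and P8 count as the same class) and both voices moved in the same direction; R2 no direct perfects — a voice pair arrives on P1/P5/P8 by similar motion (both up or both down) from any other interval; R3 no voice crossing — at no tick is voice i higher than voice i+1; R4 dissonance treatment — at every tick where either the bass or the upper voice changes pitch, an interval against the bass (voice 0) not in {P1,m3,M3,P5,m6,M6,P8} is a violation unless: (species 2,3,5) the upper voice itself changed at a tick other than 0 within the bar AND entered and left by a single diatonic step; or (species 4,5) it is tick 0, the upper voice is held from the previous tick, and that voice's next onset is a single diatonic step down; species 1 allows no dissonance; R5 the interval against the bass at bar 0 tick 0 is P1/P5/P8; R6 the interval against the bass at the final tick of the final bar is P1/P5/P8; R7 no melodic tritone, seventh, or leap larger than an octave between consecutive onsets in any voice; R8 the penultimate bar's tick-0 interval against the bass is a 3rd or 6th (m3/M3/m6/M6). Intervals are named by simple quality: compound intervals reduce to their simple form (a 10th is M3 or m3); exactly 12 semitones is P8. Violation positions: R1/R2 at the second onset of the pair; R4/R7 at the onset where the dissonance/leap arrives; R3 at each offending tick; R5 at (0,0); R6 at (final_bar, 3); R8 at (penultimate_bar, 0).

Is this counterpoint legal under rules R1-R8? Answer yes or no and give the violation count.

bar 0: v0=C3 v1=C4 (P8)
bar 1: v0=B2 v1=C4 (m2)
bar 2: v0=A2 v1=C3 (m3)
bar 3: v0=B2 v1=B3 (P8)
bar 4: v0=A2 v1=A3 (P8)
bar 5: v0=F2 v1=A2 (M3)
bar 6: v0=D3 v1=B3 (M6)
bar 7: v0=C3 v1=C4 (P8)
  R4 @ bar1.0: B2/C4 m2 untreated
  R7 @ bar1.2: C4->D3 leap 10st
  R2 @ bar3.0: A2/F3 m6 -> B2/B3 P8 similar
  R7 @ bar3.0: F3->B3 leap 6st
  R4 @ bar3.2: B2/F3 TT untreated
  R7 @ bar3.2: B3->F3 leap 6st
  R7 @ bar6.0: A2->B3 leap 14st

No (7 violations)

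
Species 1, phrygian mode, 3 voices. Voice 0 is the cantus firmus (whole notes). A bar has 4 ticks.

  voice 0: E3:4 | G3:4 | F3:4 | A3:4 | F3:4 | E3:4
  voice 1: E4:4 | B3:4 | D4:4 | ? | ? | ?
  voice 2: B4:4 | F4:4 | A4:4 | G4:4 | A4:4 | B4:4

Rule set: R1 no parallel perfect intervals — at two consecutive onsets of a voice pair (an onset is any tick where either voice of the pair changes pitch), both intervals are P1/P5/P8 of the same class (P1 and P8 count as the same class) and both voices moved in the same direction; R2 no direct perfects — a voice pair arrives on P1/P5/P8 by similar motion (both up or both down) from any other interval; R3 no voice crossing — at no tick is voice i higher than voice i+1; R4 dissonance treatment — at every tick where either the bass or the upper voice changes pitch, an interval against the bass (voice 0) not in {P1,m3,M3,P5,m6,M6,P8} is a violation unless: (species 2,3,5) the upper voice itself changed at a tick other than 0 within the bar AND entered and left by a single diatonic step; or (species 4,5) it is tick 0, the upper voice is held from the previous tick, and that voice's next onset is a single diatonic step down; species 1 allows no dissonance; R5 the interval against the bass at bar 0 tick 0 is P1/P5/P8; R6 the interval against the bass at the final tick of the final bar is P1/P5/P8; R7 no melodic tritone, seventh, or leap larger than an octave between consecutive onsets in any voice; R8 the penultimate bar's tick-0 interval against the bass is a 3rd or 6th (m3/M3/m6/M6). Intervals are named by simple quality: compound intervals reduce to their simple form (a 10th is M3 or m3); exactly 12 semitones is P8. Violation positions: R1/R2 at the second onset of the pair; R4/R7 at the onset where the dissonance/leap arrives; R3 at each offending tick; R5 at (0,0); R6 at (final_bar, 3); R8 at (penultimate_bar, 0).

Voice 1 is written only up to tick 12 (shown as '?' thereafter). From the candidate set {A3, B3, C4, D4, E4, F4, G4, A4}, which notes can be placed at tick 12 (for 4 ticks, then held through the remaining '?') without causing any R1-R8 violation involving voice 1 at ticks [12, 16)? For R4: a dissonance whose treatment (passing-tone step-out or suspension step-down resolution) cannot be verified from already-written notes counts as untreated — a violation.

A3: legal
B3: violates R4
C4: violates R1
D4: violates R4
E4: violates R2
F4: legal
G4: violates R4
A4: violates R2,R3

{A3, F4}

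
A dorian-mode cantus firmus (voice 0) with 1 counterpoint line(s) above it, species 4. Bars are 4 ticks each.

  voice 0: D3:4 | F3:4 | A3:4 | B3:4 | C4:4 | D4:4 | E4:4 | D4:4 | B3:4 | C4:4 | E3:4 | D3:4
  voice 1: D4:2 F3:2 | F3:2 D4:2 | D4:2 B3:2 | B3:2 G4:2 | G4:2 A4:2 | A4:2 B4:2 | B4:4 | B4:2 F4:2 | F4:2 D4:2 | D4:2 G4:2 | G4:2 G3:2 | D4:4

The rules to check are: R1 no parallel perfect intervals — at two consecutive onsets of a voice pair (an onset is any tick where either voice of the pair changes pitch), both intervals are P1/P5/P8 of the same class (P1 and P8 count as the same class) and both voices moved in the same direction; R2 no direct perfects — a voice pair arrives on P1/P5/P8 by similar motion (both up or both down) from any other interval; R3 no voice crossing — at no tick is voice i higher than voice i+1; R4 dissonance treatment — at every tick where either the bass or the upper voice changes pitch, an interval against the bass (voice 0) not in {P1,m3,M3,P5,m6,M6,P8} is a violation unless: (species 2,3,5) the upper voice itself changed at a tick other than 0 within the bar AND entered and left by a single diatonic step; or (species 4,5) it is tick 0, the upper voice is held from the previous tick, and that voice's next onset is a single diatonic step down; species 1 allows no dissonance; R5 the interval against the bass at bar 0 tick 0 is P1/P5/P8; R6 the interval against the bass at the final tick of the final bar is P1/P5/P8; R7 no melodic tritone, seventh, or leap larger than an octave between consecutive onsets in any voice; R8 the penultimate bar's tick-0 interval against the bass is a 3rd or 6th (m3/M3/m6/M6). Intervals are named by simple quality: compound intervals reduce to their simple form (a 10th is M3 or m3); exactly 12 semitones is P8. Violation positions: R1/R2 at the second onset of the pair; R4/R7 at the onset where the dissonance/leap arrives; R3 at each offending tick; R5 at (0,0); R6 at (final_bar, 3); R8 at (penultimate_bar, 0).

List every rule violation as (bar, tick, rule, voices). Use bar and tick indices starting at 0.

(2, 0, R4, (0, 1))
(2, 2, R4, (0, 1))
(7, 2, R7, (1,))
(8, 0, R4, (0, 1))
(9, 0, R4, (0, 1))

bar 0: v0=D3 v1=D4 downbeat P8
bar 1: v0=F3 v1=F3 downbeat P1
bar 2: v0=A3 v1=D4 downbeat P4
bar 3: v0=B3 v1=B3 downbeat P1
bar 4: v0=C4 v1=G4 downbeat P5
bar 5: v0=D4 v1=A4 downbeat P5
bar 6: v0=E4 v1=B4 downbeat P5
bar 7: v0=D4 v1=B4 downbeat M6
bar 8: v0=B3 v1=F4 downbeat TT
bar 9: v0=C4 v1=D4 downbeat M2
bar 10: v0=E3 v1=G4 downbeat m3
bar 11: v0=D3 v1=D4 downbeat P8
  -> R4 @ bar 2 tick 0 v(0, 1): A3/D4 P4 untreated
  -> R4 @ bar 2 tick 2 v(0, 1): A3/B3 M2 untreated
  -> R7 @ bar 7 tick 2 v(1,): B4->F4 leap 6st
  -> R4 @ bar 8 tick 0 v(0, 1): B3/F4 TT untreated
  -> R4 @ bar 9 tick 0 v(0, 1): C4/D4 M2 untreated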